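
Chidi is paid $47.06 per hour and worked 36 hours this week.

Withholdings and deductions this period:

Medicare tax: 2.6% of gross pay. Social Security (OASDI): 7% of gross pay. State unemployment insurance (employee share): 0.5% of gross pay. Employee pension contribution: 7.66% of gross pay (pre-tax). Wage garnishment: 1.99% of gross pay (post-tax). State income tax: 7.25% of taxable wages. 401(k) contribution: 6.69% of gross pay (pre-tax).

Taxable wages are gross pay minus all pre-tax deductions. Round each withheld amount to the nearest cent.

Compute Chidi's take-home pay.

$1,141.03

Gross pay: 36 × $47.06 = $1,694.16
401(k) contribution: $1,694.16 × 0.0669 = $113.34
Employee pension contribution: $1,694.16 × 0.0766 = $129.77
Pre-tax total = $113.34 + $129.77 = $243.11
Taxable wages = $1,694.16 − $243.11 = $1,451.05
State income tax: $1,451.05 × 0.0725 = $105.20
Social Security (OASDI): $1,694.16 × 0.07 = $118.59
State unemployment insurance (employee share): $1,694.16 × 0.005 = $8.47
Medicare tax: $1,694.16 × 0.026 = $44.05
Wage garnishment: $1,694.16 × 0.0199 = $33.71
Total deductions = $113.34 + $129.77 + $105.20 + $118.59 + $8.47 + $44.05 + $33.71 = $553.13
Net pay = $1,694.16 − $553.13 = $1,141.03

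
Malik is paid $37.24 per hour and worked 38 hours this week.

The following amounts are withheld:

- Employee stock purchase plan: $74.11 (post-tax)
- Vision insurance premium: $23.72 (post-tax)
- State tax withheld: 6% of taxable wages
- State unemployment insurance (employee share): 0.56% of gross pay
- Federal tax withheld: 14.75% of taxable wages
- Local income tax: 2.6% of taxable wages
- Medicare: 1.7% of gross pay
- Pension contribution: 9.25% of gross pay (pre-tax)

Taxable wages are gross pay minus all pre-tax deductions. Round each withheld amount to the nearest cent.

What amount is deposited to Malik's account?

$854.55

Gross pay: 38 × $37.24 = $1,415.12
Pension contribution: $1,415.12 × 0.0925 = $130.90
Taxable wages = $1,415.12 − $130.90 = $1,284.22
Federal tax withheld: $1,284.22 × 0.1475 = $189.42
State tax withheld: $1,284.22 × 0.06 = $77.05
Local income tax: $1,284.22 × 0.026 = $33.39
State unemployment insurance (employee share): $1,415.12 × 0.0056 = $7.92
Medicare: $1,415.12 × 0.017 = $24.06
Vision insurance premium: $23.72
Employee stock purchase plan: $74.11
Total deductions = $130.90 + $189.42 + $77.05 + $33.39 + $7.92 + $24.06 + $23.72 + $74.11 = $560.57
Net pay = $1,415.12 − $560.57 = $854.55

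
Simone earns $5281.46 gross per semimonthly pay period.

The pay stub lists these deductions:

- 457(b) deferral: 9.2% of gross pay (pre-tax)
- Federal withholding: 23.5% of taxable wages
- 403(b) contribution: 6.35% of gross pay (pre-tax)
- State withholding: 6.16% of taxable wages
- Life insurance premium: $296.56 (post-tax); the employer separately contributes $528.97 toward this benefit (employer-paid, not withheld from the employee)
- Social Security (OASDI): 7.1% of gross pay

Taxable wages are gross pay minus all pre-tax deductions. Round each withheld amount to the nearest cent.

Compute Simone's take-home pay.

$2465.76

403(b) contribution: $5281.46 × 0.0635 = $335.37
457(b) deferral: $5281.46 × 0.092 = $485.89
Pre-tax total = $335.37 + $485.89 = $821.26
Taxable wages = $5281.46 − $821.26 = $4460.20
Federal withholding: $4460.20 × 0.235 = $1048.15
State withholding: $4460.20 × 0.0616 = $274.75
Social Security (OASDI): $5281.46 × 0.071 = $374.98
Life insurance premium: $296.56
(Employer's $528.97 toward life insurance premium is not withheld from the employee.)
Total deductions = $335.37 + $485.89 + $1048.15 + $274.75 + $374.98 + $296.56 = $2815.70
Net pay = $5281.46 − $2815.70 = $2465.76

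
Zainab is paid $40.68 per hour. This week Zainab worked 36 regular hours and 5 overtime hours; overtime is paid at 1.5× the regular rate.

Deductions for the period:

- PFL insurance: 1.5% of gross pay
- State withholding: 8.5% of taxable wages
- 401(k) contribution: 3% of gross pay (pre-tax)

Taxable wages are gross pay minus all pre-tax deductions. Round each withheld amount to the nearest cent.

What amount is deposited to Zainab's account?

Regular pay: 36 × $40.68 = $1464.48
Overtime pay: 5 × $40.68 × 1.5 = $305.10
Gross pay = $1464.48 + $305.10 = $1769.58
401(k) contribution: $1769.58 × 0.03 = $53.09
Taxable wages = $1769.58 − $53.09 = $1716.49
State withholding: $1716.49 × 0.085 = $145.90
PFL insurance: $1769.58 × 0.015 = $26.54
Total deductions = $53.09 + $145.90 + $26.54 = $225.53
Net pay = $1769.58 − $225.53 = $1544.05

$1544.05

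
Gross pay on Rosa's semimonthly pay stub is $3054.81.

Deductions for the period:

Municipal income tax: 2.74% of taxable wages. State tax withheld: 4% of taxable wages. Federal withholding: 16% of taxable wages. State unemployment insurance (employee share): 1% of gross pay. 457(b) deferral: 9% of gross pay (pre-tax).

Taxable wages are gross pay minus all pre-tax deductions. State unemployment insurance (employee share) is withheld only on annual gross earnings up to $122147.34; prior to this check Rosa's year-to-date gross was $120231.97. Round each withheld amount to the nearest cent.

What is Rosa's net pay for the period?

$2128.58

457(b) deferral: $3054.81 × 0.09 = $274.93
Taxable wages = $3054.81 − $274.93 = $2779.88
Municipal income tax: $2779.88 × 0.0274 = $76.17
Federal withholding: $2779.88 × 0.16 = $444.78
State tax withheld: $2779.88 × 0.04 = $111.20
State unemployment insurance (employee share): only $122147.34 − $120231.97 = $1915.37 of this check is subject → $1915.37 × 0.01 = $19.15
Total deductions = $274.93 + $76.17 + $444.78 + $111.20 + $19.15 = $926.23
Net pay = $3054.81 − $926.23 = $2128.58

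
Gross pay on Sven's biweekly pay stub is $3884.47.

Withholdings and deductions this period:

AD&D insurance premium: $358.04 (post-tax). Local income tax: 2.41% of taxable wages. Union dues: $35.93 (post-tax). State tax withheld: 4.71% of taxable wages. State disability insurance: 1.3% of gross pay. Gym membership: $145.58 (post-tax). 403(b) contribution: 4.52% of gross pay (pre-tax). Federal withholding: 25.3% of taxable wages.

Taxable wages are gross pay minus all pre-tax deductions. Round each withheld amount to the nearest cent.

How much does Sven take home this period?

$1916.42

403(b) contribution: $3884.47 × 0.0452 = $175.58
Taxable wages = $3884.47 − $175.58 = $3708.89
State tax withheld: $3708.89 × 0.0471 = $174.69
Federal withholding: $3708.89 × 0.253 = $938.35
Local income tax: $3708.89 × 0.0241 = $89.38
State disability insurance: $3884.47 × 0.013 = $50.50
Gym membership: $145.58
Union dues: $35.93
AD&D insurance premium: $358.04
Total deductions = $175.58 + $174.69 + $938.35 + $89.38 + $50.50 + $145.58 + $35.93 + $358.04 = $1968.05
Net pay = $3884.47 − $1968.05 = $1916.42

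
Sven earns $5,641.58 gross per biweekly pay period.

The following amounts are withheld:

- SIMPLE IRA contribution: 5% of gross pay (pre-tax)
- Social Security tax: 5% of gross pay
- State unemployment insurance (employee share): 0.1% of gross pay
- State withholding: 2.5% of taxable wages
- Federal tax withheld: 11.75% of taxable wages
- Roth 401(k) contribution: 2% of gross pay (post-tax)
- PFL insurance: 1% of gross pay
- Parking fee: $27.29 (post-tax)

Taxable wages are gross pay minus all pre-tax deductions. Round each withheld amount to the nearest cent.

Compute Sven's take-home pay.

SIMPLE IRA contribution: $5,641.58 × 0.05 = $282.08
Taxable wages = $5,641.58 − $282.08 = $5,359.50
State withholding: $5,359.50 × 0.025 = $133.99
Federal tax withheld: $5,359.50 × 0.1175 = $629.74
Social Security tax: $5,641.58 × 0.05 = $282.08
State unemployment insurance (employee share): $5,641.58 × 0.001 = $5.64
PFL insurance: $5,641.58 × 0.01 = $56.42
Parking fee: $27.29
Roth 401(k) contribution: $5,641.58 × 0.02 = $112.83
Total deductions = $282.08 + $133.99 + $629.74 + $282.08 + $5.64 + $56.42 + $27.29 + $112.83 = $1,530.07
Net pay = $5,641.58 − $1,530.07 = $4,111.51

$4,111.51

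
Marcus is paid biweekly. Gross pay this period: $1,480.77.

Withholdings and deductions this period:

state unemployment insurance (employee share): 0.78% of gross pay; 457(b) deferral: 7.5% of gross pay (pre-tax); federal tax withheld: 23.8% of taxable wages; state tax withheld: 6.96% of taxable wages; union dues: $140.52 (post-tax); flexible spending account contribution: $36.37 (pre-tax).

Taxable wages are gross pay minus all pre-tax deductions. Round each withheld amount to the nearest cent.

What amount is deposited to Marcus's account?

457(b) deferral: $1,480.77 × 0.075 = $111.06
Flexible spending account contribution: $36.37
Pre-tax total = $111.06 + $36.37 = $147.43
Taxable wages = $1,480.77 − $147.43 = $1,333.34
Federal tax withheld: $1,333.34 × 0.238 = $317.33
State tax withheld: $1,333.34 × 0.0696 = $92.80
State unemployment insurance (employee share): $1,480.77 × 0.0078 = $11.55
Union dues: $140.52
Total deductions = $111.06 + $36.37 + $317.33 + $92.80 + $11.55 + $140.52 = $709.63
Net pay = $1,480.77 − $709.63 = $771.14

$771.14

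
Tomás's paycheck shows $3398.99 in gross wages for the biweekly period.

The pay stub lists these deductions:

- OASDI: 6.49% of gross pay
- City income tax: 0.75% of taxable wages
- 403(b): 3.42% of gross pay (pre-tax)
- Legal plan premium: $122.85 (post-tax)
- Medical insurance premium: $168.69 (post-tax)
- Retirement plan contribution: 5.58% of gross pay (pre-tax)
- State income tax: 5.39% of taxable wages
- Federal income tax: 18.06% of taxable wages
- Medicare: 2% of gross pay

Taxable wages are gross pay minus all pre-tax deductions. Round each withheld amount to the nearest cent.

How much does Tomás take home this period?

$1764.44

Retirement plan contribution: $3398.99 × 0.0558 = $189.66
403(b): $3398.99 × 0.0342 = $116.25
Pre-tax total = $189.66 + $116.25 = $305.91
Taxable wages = $3398.99 − $305.91 = $3093.08
City income tax: $3093.08 × 0.0075 = $23.20
Federal income tax: $3093.08 × 0.1806 = $558.61
State income tax: $3093.08 × 0.0539 = $166.72
OASDI: $3398.99 × 0.0649 = $220.59
Medicare: $3398.99 × 0.02 = $67.98
Legal plan premium: $122.85
Medical insurance premium: $168.69
Total deductions = $189.66 + $116.25 + $23.20 + $558.61 + $166.72 + $220.59 + $67.98 + $122.85 + $168.69 = $1634.55
Net pay = $3398.99 − $1634.55 = $1764.44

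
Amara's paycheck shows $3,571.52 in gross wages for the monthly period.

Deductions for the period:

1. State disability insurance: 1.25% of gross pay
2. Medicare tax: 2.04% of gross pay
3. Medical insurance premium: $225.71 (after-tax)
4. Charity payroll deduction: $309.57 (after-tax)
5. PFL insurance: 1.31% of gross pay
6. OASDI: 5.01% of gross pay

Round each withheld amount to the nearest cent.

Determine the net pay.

$2,693.02

State disability insurance: $3,571.52 × 0.0125 = $44.64
PFL insurance: $3,571.52 × 0.0131 = $46.79
Medicare tax: $3,571.52 × 0.0204 = $72.86
OASDI: $3,571.52 × 0.0501 = $178.93
Medical insurance premium: $225.71
Charity payroll deduction: $309.57
Total deductions = $44.64 + $46.79 + $72.86 + $178.93 + $225.71 + $309.57 = $878.50
Net pay = $3,571.52 − $878.50 = $2,693.02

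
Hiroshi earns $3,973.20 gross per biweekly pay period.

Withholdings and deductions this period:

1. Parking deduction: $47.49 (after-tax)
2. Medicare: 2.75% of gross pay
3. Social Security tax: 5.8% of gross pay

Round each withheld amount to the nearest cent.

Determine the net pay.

$3,586.00

Social Security tax: $3,973.20 × 0.058 = $230.45
Medicare: $3,973.20 × 0.0275 = $109.26
Parking deduction: $47.49
Total deductions = $230.45 + $109.26 + $47.49 = $387.20
Net pay = $3,973.20 − $387.20 = $3,586.00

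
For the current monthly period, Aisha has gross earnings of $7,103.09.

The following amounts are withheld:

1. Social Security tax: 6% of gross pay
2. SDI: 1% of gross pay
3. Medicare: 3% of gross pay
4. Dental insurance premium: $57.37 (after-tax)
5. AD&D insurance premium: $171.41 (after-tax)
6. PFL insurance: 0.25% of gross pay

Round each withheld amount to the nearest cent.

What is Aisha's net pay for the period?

Social Security tax: $7,103.09 × 0.06 = $426.19
Medicare: $7,103.09 × 0.03 = $213.09
PFL insurance: $7,103.09 × 0.0025 = $17.76
SDI: $7,103.09 × 0.01 = $71.03
Dental insurance premium: $57.37
AD&D insurance premium: $171.41
Total deductions = $426.19 + $213.09 + $17.76 + $71.03 + $57.37 + $171.41 = $956.85
Net pay = $7,103.09 − $956.85 = $6,146.24

$6,146.24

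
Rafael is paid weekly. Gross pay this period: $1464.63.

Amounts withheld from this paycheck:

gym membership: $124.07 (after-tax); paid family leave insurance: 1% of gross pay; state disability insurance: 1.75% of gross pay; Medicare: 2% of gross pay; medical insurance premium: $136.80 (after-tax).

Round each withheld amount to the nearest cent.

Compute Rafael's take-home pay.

$1134.19

Paid family leave insurance: $1464.63 × 0.01 = $14.65
Medicare: $1464.63 × 0.02 = $29.29
State disability insurance: $1464.63 × 0.0175 = $25.63
Medical insurance premium: $136.80
Gym membership: $124.07
Total deductions = $14.65 + $29.29 + $25.63 + $136.80 + $124.07 = $330.44
Net pay = $1464.63 − $330.44 = $1134.19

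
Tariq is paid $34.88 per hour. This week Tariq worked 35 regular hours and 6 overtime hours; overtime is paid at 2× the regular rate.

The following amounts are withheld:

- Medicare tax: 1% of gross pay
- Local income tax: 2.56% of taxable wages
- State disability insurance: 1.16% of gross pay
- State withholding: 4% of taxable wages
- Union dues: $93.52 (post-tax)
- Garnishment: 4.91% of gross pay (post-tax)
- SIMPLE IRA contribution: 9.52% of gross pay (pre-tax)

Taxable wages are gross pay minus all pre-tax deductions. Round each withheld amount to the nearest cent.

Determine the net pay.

$1,176.57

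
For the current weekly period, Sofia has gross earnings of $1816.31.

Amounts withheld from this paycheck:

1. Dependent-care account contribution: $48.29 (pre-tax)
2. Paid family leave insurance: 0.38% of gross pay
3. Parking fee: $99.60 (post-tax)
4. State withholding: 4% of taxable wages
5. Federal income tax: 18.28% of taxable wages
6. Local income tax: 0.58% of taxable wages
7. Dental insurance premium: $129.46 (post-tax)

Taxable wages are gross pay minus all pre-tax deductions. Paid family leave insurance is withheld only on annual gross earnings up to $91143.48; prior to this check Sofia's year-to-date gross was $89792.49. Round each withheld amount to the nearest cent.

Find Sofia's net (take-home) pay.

Dependent-care account contribution: $48.29
Taxable wages = $1816.31 − $48.29 = $1768.02
Federal income tax: $1768.02 × 0.1828 = $323.19
State withholding: $1768.02 × 0.04 = $70.72
Local income tax: $1768.02 × 0.0058 = $10.25
Paid family leave insurance: only $91143.48 − $89792.49 = $1350.99 of this check is subject → $1350.99 × 0.0038 = $5.13
Parking fee: $99.60
Dental insurance premium: $129.46
Total deductions = $48.29 + $323.19 + $70.72 + $10.25 + $5.13 + $99.60 + $129.46 = $686.64
Net pay = $1816.31 − $686.64 = $1129.67

$1129.67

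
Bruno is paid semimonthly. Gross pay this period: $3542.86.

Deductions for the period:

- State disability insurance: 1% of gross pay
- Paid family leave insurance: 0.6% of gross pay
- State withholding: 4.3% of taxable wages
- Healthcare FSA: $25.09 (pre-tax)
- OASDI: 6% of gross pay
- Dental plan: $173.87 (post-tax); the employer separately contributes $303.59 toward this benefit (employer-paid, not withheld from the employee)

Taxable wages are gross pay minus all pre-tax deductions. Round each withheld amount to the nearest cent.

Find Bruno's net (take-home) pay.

Healthcare FSA: $25.09
Taxable wages = $3542.86 − $25.09 = $3517.77
State withholding: $3517.77 × 0.043 = $151.26
State disability insurance: $3542.86 × 0.01 = $35.43
Paid family leave insurance: $3542.86 × 0.006 = $21.26
OASDI: $3542.86 × 0.06 = $212.57
Dental plan: $173.87
(Employer's $303.59 toward dental plan is not withheld from the employee.)
Total deductions = $25.09 + $151.26 + $35.43 + $21.26 + $212.57 + $173.87 = $619.48
Net pay = $3542.86 − $619.48 = $2923.38

$2923.38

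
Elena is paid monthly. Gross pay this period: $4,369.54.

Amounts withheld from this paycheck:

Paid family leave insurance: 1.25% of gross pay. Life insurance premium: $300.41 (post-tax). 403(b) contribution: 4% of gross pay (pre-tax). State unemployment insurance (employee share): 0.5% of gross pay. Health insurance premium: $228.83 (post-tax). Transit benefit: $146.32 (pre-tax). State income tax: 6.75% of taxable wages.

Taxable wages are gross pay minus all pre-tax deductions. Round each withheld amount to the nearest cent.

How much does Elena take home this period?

Transit benefit: $146.32
403(b) contribution: $4,369.54 × 0.04 = $174.78
Pre-tax total = $146.32 + $174.78 = $321.10
Taxable wages = $4,369.54 − $321.10 = $4,048.44
State income tax: $4,048.44 × 0.0675 = $273.27
State unemployment insurance (employee share): $4,369.54 × 0.005 = $21.85
Paid family leave insurance: $4,369.54 × 0.0125 = $54.62
Life insurance premium: $300.41
Health insurance premium: $228.83
Total deductions = $146.32 + $174.78 + $273.27 + $21.85 + $54.62 + $300.41 + $228.83 = $1,200.08
Net pay = $4,369.54 − $1,200.08 = $3,169.46

$3,169.46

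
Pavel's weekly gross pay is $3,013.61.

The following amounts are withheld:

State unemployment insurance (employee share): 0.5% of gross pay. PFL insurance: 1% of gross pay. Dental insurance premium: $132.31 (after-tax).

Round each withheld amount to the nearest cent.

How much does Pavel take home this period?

PFL insurance: $3,013.61 × 0.01 = $30.14
State unemployment insurance (employee share): $3,013.61 × 0.005 = $15.07
Dental insurance premium: $132.31
Total deductions = $30.14 + $15.07 + $132.31 = $177.52
Net pay = $3,013.61 − $177.52 = $2,836.09

$2,836.09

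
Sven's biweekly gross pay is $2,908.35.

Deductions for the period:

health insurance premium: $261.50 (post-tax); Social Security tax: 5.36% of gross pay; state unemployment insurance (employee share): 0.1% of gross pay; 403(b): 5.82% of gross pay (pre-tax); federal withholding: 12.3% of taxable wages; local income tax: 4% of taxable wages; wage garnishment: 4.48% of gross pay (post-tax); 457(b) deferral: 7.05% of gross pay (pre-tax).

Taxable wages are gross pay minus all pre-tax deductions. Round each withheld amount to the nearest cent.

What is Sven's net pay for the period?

403(b): $2,908.35 × 0.0582 = $169.27
457(b) deferral: $2,908.35 × 0.0705 = $205.04
Pre-tax total = $169.27 + $205.04 = $374.31
Taxable wages = $2,908.35 − $374.31 = $2,534.04
Local income tax: $2,534.04 × 0.04 = $101.36
Federal withholding: $2,534.04 × 0.123 = $311.69
State unemployment insurance (employee share): $2,908.35 × 0.001 = $2.91
Social Security tax: $2,908.35 × 0.0536 = $155.89
Wage garnishment: $2,908.35 × 0.0448 = $130.29
Health insurance premium: $261.50
Total deductions = $169.27 + $205.04 + $101.36 + $311.69 + $2.91 + $155.89 + $130.29 + $261.50 = $1,337.95
Net pay = $2,908.35 − $1,337.95 = $1,570.40

$1,570.40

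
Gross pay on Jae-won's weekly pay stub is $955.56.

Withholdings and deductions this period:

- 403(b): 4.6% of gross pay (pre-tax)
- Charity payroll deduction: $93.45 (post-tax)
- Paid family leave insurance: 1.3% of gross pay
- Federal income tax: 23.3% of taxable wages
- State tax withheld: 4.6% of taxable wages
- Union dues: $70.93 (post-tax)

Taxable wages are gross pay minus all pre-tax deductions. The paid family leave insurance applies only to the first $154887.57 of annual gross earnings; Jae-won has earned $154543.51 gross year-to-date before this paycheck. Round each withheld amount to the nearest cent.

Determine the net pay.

$488.42

403(b): $955.56 × 0.046 = $43.96
Taxable wages = $955.56 − $43.96 = $911.60
Federal income tax: $911.60 × 0.233 = $212.40
State tax withheld: $911.60 × 0.046 = $41.93
Paid family leave insurance: only $154887.57 − $154543.51 = $344.06 of this check is subject → $344.06 × 0.013 = $4.47
Union dues: $70.93
Charity payroll deduction: $93.45
Total deductions = $43.96 + $212.40 + $41.93 + $4.47 + $70.93 + $93.45 = $467.14
Net pay = $955.56 − $467.14 = $488.42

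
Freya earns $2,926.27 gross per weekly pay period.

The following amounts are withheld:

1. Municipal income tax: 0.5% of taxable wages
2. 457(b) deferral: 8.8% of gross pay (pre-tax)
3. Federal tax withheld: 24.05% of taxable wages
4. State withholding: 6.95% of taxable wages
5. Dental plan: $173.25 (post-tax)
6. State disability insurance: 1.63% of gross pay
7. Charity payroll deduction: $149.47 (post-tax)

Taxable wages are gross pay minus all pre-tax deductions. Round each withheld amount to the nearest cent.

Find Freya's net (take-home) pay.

457(b) deferral: $2,926.27 × 0.088 = $257.51
Taxable wages = $2,926.27 − $257.51 = $2,668.76
Federal tax withheld: $2,668.76 × 0.2405 = $641.84
State withholding: $2,668.76 × 0.0695 = $185.48
Municipal income tax: $2,668.76 × 0.005 = $13.34
State disability insurance: $2,926.27 × 0.0163 = $47.70
Charity payroll deduction: $149.47
Dental plan: $173.25
Total deductions = $257.51 + $641.84 + $185.48 + $13.34 + $47.70 + $149.47 + $173.25 = $1,468.59
Net pay = $2,926.27 − $1,468.59 = $1,457.68

$1,457.68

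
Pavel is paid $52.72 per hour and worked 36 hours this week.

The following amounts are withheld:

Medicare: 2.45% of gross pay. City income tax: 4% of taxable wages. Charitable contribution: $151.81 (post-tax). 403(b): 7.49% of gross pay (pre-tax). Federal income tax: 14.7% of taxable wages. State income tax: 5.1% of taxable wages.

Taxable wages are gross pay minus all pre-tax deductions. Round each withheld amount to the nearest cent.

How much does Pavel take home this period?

Gross pay: 36 × $52.72 = $1,897.92
403(b): $1,897.92 × 0.0749 = $142.15
Taxable wages = $1,897.92 − $142.15 = $1,755.77
Federal income tax: $1,755.77 × 0.147 = $258.10
State income tax: $1,755.77 × 0.051 = $89.54
City income tax: $1,755.77 × 0.04 = $70.23
Medicare: $1,897.92 × 0.0245 = $46.50
Charitable contribution: $151.81
Total deductions = $142.15 + $258.10 + $89.54 + $70.23 + $46.50 + $151.81 = $758.33
Net pay = $1,897.92 − $758.33 = $1,139.59

$1,139.59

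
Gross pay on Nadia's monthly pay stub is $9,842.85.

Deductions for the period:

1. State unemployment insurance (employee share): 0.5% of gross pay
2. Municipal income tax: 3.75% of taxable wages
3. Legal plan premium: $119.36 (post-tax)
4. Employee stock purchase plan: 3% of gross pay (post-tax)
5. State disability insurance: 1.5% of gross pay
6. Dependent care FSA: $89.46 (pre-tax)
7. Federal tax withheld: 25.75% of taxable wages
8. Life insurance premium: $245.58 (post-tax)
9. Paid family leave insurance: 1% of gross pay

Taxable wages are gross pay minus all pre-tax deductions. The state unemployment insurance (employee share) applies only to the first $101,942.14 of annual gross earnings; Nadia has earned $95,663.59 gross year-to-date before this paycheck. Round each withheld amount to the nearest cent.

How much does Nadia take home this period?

$5,938.45

Dependent care FSA: $89.46
Taxable wages = $9,842.85 − $89.46 = $9,753.39
Federal tax withheld: $9,753.39 × 0.2575 = $2,511.50
Municipal income tax: $9,753.39 × 0.0375 = $365.75
State disability insurance: $9,842.85 × 0.015 = $147.64
State unemployment insurance (employee share): only $101,942.14 − $95,663.59 = $6,278.55 of this check is subject → $6,278.55 × 0.005 = $31.39
Paid family leave insurance: $9,842.85 × 0.01 = $98.43
Employee stock purchase plan: $9,842.85 × 0.03 = $295.29
Life insurance premium: $245.58
Legal plan premium: $119.36
Total deductions = $89.46 + $2,511.50 + $365.75 + $147.64 + $31.39 + $98.43 + $295.29 + $245.58 + $119.36 = $3,904.40
Net pay = $9,842.85 − $3,904.40 = $5,938.45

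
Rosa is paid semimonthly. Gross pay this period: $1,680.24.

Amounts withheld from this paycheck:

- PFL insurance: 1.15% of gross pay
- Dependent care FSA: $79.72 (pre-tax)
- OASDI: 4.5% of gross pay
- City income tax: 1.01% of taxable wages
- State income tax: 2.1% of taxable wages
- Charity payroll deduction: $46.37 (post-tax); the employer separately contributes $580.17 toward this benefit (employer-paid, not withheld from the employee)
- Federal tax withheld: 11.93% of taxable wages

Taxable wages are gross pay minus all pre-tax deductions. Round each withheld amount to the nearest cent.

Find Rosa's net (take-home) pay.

Dependent care FSA: $79.72
Taxable wages = $1,680.24 − $79.72 = $1,600.52
City income tax: $1,600.52 × 0.0101 = $16.17
Federal tax withheld: $1,600.52 × 0.1193 = $190.94
State income tax: $1,600.52 × 0.021 = $33.61
OASDI: $1,680.24 × 0.045 = $75.61
PFL insurance: $1,680.24 × 0.0115 = $19.32
Charity payroll deduction: $46.37
(Employer's $580.17 toward charity payroll deduction is not withheld from the employee.)
Total deductions = $79.72 + $16.17 + $190.94 + $33.61 + $75.61 + $19.32 + $46.37 = $461.74
Net pay = $1,680.24 − $461.74 = $1,218.50

$1,218.50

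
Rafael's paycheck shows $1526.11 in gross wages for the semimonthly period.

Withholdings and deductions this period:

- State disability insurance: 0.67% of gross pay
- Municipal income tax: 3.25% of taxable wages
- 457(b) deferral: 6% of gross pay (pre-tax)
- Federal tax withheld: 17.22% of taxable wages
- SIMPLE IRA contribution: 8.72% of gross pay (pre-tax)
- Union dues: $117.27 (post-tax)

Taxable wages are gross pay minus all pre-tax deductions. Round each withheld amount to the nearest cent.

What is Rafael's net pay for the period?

457(b) deferral: $1526.11 × 0.06 = $91.57
SIMPLE IRA contribution: $1526.11 × 0.0872 = $133.08
Pre-tax total = $91.57 + $133.08 = $224.65
Taxable wages = $1526.11 − $224.65 = $1301.46
Municipal income tax: $1301.46 × 0.0325 = $42.30
Federal tax withheld: $1301.46 × 0.1722 = $224.11
State disability insurance: $1526.11 × 0.0067 = $10.22
Union dues: $117.27
Total deductions = $91.57 + $133.08 + $42.30 + $224.11 + $10.22 + $117.27 = $618.55
Net pay = $1526.11 − $618.55 = $907.56

$907.56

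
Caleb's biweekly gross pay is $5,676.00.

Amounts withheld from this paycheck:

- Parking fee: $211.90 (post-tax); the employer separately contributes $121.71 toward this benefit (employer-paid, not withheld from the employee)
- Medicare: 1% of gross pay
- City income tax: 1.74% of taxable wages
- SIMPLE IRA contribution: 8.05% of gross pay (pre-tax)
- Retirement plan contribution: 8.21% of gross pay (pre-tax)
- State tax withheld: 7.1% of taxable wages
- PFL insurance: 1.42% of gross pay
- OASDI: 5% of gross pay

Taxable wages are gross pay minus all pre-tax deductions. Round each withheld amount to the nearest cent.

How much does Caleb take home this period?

$3,699.85

Retirement plan contribution: $5,676.00 × 0.0821 = $466.00
SIMPLE IRA contribution: $5,676.00 × 0.0805 = $456.92
Pre-tax total = $466.00 + $456.92 = $922.92
Taxable wages = $5,676.00 − $922.92 = $4,753.08
State tax withheld: $4,753.08 × 0.071 = $337.47
City income tax: $4,753.08 × 0.0174 = $82.70
Medicare: $5,676.00 × 0.01 = $56.76
OASDI: $5,676.00 × 0.05 = $283.80
PFL insurance: $5,676.00 × 0.0142 = $80.60
Parking fee: $211.90
(Employer's $121.71 toward parking fee is not withheld from the employee.)
Total deductions = $466.00 + $456.92 + $337.47 + $82.70 + $56.76 + $283.80 + $80.60 + $211.90 = $1,976.15
Net pay = $5,676.00 − $1,976.15 = $3,699.85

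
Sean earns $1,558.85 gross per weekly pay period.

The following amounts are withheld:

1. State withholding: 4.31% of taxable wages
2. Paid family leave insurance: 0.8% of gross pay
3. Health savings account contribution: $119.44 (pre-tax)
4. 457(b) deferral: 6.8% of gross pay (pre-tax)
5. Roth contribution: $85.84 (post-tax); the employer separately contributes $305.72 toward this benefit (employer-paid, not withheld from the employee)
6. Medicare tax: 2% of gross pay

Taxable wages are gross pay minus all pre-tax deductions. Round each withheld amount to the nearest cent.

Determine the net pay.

Health savings account contribution: $119.44
457(b) deferral: $1,558.85 × 0.068 = $106.00
Pre-tax total = $119.44 + $106.00 = $225.44
Taxable wages = $1,558.85 − $225.44 = $1,333.41
State withholding: $1,333.41 × 0.0431 = $57.47
Paid family leave insurance: $1,558.85 × 0.008 = $12.47
Medicare tax: $1,558.85 × 0.02 = $31.18
Roth contribution: $85.84
(Employer's $305.72 toward Roth contribution is not withheld from the employee.)
Total deductions = $119.44 + $106.00 + $57.47 + $12.47 + $31.18 + $85.84 = $412.40
Net pay = $1,558.85 − $412.40 = $1,146.45

$1,146.45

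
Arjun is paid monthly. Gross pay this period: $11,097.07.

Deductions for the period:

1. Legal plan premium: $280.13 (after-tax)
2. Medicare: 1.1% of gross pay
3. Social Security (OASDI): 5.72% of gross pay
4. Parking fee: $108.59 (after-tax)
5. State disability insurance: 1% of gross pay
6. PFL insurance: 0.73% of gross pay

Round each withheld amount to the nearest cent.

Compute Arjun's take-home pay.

PFL insurance: $11,097.07 × 0.0073 = $81.01
Social Security (OASDI): $11,097.07 × 0.0572 = $634.75
Medicare: $11,097.07 × 0.011 = $122.07
State disability insurance: $11,097.07 × 0.01 = $110.97
Legal plan premium: $280.13
Parking fee: $108.59
Total deductions = $81.01 + $634.75 + $122.07 + $110.97 + $280.13 + $108.59 = $1,337.52
Net pay = $11,097.07 − $1,337.52 = $9,759.55

$9,759.55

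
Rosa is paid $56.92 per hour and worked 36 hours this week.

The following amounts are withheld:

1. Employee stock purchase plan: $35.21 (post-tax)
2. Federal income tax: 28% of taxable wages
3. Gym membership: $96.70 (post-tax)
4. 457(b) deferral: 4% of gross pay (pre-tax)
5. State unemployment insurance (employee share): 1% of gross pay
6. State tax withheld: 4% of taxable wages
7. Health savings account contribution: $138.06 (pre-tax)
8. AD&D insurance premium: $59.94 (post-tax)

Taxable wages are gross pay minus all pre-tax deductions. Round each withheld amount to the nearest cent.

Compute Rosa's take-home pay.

$1,031.45

Gross pay: 36 × $56.92 = $2,049.12
457(b) deferral: $2,049.12 × 0.04 = $81.96
Health savings account contribution: $138.06
Pre-tax total = $81.96 + $138.06 = $220.02
Taxable wages = $2,049.12 − $220.02 = $1,829.10
Federal income tax: $1,829.10 × 0.28 = $512.15
State tax withheld: $1,829.10 × 0.04 = $73.16
State unemployment insurance (employee share): $2,049.12 × 0.01 = $20.49
AD&D insurance premium: $59.94
Employee stock purchase plan: $35.21
Gym membership: $96.70
Total deductions = $81.96 + $138.06 + $512.15 + $73.16 + $20.49 + $59.94 + $35.21 + $96.70 = $1,017.67
Net pay = $2,049.12 − $1,017.67 = $1,031.45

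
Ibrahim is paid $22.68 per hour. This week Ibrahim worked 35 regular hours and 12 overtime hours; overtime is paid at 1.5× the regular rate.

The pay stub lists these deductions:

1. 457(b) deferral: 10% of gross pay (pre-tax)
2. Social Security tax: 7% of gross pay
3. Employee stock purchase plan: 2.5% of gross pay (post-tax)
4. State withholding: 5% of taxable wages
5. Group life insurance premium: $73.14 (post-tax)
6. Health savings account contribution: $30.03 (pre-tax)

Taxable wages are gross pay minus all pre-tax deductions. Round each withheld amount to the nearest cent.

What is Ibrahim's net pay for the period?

$811.89

Regular pay: 35 × $22.68 = $793.80
Overtime pay: 12 × $22.68 × 1.5 = $408.24
Gross pay = $793.80 + $408.24 = $1,202.04
Health savings account contribution: $30.03
457(b) deferral: $1,202.04 × 0.1 = $120.20
Pre-tax total = $30.03 + $120.20 = $150.23
Taxable wages = $1,202.04 − $150.23 = $1,051.81
State withholding: $1,051.81 × 0.05 = $52.59
Social Security tax: $1,202.04 × 0.07 = $84.14
Employee stock purchase plan: $1,202.04 × 0.025 = $30.05
Group life insurance premium: $73.14
Total deductions = $30.03 + $120.20 + $52.59 + $84.14 + $30.05 + $73.14 = $390.15
Net pay = $1,202.04 − $390.15 = $811.89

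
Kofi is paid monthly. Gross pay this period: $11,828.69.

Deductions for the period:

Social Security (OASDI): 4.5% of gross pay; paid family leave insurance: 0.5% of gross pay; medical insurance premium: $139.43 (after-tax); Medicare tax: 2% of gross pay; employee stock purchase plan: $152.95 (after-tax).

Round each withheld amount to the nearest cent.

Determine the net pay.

Social Security (OASDI): $11,828.69 × 0.045 = $532.29
Medicare tax: $11,828.69 × 0.02 = $236.57
Paid family leave insurance: $11,828.69 × 0.005 = $59.14
Medical insurance premium: $139.43
Employee stock purchase plan: $152.95
Total deductions = $532.29 + $236.57 + $59.14 + $139.43 + $152.95 = $1,120.38
Net pay = $11,828.69 − $1,120.38 = $10,708.31

$10,708.31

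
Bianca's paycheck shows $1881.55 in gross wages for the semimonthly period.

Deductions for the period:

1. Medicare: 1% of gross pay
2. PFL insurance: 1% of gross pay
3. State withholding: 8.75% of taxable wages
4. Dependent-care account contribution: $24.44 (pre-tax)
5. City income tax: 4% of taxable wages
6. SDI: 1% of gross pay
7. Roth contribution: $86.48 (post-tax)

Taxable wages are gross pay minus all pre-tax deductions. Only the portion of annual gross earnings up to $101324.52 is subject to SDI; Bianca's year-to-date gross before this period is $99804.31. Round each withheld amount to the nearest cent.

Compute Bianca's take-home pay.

Dependent-care account contribution: $24.44
Taxable wages = $1881.55 − $24.44 = $1857.11
City income tax: $1857.11 × 0.04 = $74.28
State withholding: $1857.11 × 0.0875 = $162.50
Medicare: $1881.55 × 0.01 = $18.82
PFL insurance: $1881.55 × 0.01 = $18.82
SDI: only $101324.52 − $99804.31 = $1520.21 of this check is subject → $1520.21 × 0.01 = $15.20
Roth contribution: $86.48
Total deductions = $24.44 + $74.28 + $162.50 + $18.82 + $18.82 + $15.20 + $86.48 = $400.54
Net pay = $1881.55 − $400.54 = $1481.01

$1481.01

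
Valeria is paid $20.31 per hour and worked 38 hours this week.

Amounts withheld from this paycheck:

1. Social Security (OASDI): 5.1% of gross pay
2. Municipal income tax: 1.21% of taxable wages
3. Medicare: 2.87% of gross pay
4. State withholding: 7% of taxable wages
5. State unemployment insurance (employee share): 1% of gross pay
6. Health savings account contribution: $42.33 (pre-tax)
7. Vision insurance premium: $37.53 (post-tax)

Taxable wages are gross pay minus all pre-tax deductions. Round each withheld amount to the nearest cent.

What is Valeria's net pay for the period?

$562.80

Gross pay: 38 × $20.31 = $771.78
Health savings account contribution: $42.33
Taxable wages = $771.78 − $42.33 = $729.45
Municipal income tax: $729.45 × 0.0121 = $8.83
State withholding: $729.45 × 0.07 = $51.06
Social Security (OASDI): $771.78 × 0.051 = $39.36
Medicare: $771.78 × 0.0287 = $22.15
State unemployment insurance (employee share): $771.78 × 0.01 = $7.72
Vision insurance premium: $37.53
Total deductions = $42.33 + $8.83 + $51.06 + $39.36 + $22.15 + $7.72 + $37.53 = $208.98
Net pay = $771.78 − $208.98 = $562.80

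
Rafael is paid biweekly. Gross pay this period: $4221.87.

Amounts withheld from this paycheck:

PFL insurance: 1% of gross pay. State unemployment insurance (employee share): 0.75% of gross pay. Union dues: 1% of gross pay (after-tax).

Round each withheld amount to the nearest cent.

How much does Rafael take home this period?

State unemployment insurance (employee share): $4221.87 × 0.0075 = $31.66
PFL insurance: $4221.87 × 0.01 = $42.22
Union dues: $4221.87 × 0.01 = $42.22
Total deductions = $31.66 + $42.22 + $42.22 = $116.10
Net pay = $4221.87 − $116.10 = $4105.77

$4105.77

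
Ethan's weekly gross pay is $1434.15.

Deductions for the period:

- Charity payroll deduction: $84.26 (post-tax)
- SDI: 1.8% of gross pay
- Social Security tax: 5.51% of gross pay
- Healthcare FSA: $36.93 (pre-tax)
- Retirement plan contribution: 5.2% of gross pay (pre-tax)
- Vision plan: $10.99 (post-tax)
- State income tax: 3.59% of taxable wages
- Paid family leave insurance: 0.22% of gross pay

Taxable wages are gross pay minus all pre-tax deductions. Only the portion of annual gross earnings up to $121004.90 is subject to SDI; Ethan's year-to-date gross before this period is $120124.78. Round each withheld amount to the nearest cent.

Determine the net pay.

Healthcare FSA: $36.93
Retirement plan contribution: $1434.15 × 0.052 = $74.58
Pre-tax total = $36.93 + $74.58 = $111.51
Taxable wages = $1434.15 − $111.51 = $1322.64
State income tax: $1322.64 × 0.0359 = $47.48
Social Security tax: $1434.15 × 0.0551 = $79.02
SDI: only $121004.90 − $120124.78 = $880.12 of this check is subject → $880.12 × 0.018 = $15.84
Paid family leave insurance: $1434.15 × 0.0022 = $3.16
Vision plan: $10.99
Charity payroll deduction: $84.26
Total deductions = $36.93 + $74.58 + $47.48 + $79.02 + $15.84 + $3.16 + $10.99 + $84.26 = $352.26
Net pay = $1434.15 − $352.26 = $1081.89

$1081.89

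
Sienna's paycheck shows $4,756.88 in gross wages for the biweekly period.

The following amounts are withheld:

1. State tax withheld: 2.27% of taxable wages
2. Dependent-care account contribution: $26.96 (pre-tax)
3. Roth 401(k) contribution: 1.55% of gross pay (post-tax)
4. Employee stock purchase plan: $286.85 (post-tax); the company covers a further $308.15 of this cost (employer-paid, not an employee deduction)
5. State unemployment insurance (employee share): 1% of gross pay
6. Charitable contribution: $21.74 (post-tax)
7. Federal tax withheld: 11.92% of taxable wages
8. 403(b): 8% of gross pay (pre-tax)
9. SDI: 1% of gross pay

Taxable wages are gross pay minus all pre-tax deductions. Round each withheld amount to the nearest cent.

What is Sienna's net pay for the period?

$3,254.74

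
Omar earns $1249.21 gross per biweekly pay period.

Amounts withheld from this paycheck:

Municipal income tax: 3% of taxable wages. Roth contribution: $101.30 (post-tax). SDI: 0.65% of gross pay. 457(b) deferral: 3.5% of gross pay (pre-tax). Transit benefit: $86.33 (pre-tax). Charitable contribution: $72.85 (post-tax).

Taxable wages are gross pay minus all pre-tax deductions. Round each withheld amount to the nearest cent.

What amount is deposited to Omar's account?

$903.32

Transit benefit: $86.33
457(b) deferral: $1249.21 × 0.035 = $43.72
Pre-tax total = $86.33 + $43.72 = $130.05
Taxable wages = $1249.21 − $130.05 = $1119.16
Municipal income tax: $1119.16 × 0.03 = $33.57
SDI: $1249.21 × 0.0065 = $8.12
Charitable contribution: $72.85
Roth contribution: $101.30
Total deductions = $86.33 + $43.72 + $33.57 + $8.12 + $72.85 + $101.30 = $345.89
Net pay = $1249.21 − $345.89 = $903.32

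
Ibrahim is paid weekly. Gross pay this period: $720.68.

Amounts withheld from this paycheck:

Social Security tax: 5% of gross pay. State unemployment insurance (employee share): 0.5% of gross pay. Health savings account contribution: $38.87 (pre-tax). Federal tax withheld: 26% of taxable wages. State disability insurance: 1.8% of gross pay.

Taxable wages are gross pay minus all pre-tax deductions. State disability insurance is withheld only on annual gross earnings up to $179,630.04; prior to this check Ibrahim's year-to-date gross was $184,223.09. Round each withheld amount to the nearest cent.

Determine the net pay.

Health savings account contribution: $38.87
Taxable wages = $720.68 − $38.87 = $681.81
Federal tax withheld: $681.81 × 0.26 = $177.27
State disability insurance: annual cap $179,630.04 already reached (YTD $184,223.09), so $0.00
Social Security tax: $720.68 × 0.05 = $36.03
State unemployment insurance (employee share): $720.68 × 0.005 = $3.60
Total deductions = $38.87 + $177.27 + $0.00 + $36.03 + $3.60 = $255.77
Net pay = $720.68 − $255.77 = $464.91

$464.91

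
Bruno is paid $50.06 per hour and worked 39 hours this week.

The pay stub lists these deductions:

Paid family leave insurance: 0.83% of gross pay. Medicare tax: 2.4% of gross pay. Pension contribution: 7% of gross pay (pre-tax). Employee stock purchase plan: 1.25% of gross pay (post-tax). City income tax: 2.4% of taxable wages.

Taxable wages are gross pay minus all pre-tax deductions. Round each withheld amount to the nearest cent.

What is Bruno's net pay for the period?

$1684.64

Gross pay: 39 × $50.06 = $1952.34
Pension contribution: $1952.34 × 0.07 = $136.66
Taxable wages = $1952.34 − $136.66 = $1815.68
City income tax: $1815.68 × 0.024 = $43.58
Medicare tax: $1952.34 × 0.024 = $46.86
Paid family leave insurance: $1952.34 × 0.0083 = $16.20
Employee stock purchase plan: $1952.34 × 0.0125 = $24.40
Total deductions = $136.66 + $43.58 + $46.86 + $16.20 + $24.40 = $267.70
Net pay = $1952.34 − $267.70 = $1684.64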